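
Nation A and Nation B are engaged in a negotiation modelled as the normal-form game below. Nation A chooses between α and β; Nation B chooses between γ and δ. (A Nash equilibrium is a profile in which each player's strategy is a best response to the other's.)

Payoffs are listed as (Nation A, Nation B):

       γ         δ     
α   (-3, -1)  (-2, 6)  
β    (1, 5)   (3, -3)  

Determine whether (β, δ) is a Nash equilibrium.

At (β, δ), Nation A earns 3; switching to α would give -2, so Nation A has no profitable deviation.
Nation B earns -3; switching to γ would give 5, so Nation B would deviate.
Since at least one player can profitably deviate, this is not a Nash equilibrium.

No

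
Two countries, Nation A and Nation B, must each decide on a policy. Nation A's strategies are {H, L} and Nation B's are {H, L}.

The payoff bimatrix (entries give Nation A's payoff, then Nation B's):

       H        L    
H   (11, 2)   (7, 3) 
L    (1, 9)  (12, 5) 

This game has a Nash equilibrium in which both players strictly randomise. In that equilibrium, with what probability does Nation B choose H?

1/3

Let q be the probability that Nation B plays H. In a completely mixed equilibrium, Nation A must be indifferent between H and L.
Nation A's expected payoff from H is 11q + 7(1−q); from L it is q + 12(1−q).
Setting these equal: 4q + 7 = −11q + 12, so q = 1/3.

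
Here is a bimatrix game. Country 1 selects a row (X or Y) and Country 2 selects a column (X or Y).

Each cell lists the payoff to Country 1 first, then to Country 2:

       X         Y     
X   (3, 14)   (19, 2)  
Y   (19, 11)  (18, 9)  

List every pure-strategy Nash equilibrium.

(X, X): Country 1 prefers Y (19 > 3) — not an equilibrium.
(X, Y): Country 2 prefers X (14 > 2) — not an equilibrium.
(Y, X): Country 1 gets 19 ≥ 3 from X, and Country 2 gets 11 ≥ 9 from Y — Nash equilibrium.
(Y, Y): Country 1 prefers X (19 > 18); Country 2 prefers X (11 > 9) — not an equilibrium.

(Y, X)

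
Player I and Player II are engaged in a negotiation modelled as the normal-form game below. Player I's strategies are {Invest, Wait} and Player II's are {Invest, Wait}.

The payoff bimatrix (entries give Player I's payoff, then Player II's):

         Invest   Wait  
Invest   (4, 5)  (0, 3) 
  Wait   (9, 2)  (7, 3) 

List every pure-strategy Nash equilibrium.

(Wait, Wait)

(Invest, Invest): Player I prefers Wait (9 > 4) — not an equilibrium.
(Invest, Wait): Player I prefers Wait (7 > 0); Player II prefers Invest (5 > 3) — not an equilibrium.
(Wait, Invest): Player II prefers Wait (3 > 2) — not an equilibrium.
(Wait, Wait): Player I gets 7 ≥ 0 from Invest, and Player II gets 3 ≥ 2 from Invest — Nash equilibrium.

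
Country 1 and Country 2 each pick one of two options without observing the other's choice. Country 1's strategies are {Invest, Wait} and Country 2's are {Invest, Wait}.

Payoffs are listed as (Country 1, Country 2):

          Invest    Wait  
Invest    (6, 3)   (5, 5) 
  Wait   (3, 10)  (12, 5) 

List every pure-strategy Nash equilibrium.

(Invest, Invest): Country 2 prefers Wait (5 > 3) — not an equilibrium.
(Invest, Wait): Country 1 prefers Wait (12 > 5) — not an equilibrium.
(Wait, Invest): Country 1 prefers Invest (6 > 3) — not an equilibrium.
(Wait, Wait): Country 2 prefers Invest (10 > 5) — not an equilibrium.

none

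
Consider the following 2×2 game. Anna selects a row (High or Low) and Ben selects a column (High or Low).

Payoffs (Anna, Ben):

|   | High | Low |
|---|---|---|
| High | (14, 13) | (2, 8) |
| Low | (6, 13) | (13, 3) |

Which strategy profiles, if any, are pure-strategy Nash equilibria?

(High, High): Anna gets 14 ≥ 6 from Low, and Ben gets 13 ≥ 8 from Low — Nash equilibrium.
(High, Low): Anna prefers Low (13 > 2); Ben prefers High (13 > 8) — not an equilibrium.
(Low, High): Anna prefers High (14 > 6) — not an equilibrium.
(Low, Low): Ben prefers High (13 > 3) — not an equilibrium.

(High, High)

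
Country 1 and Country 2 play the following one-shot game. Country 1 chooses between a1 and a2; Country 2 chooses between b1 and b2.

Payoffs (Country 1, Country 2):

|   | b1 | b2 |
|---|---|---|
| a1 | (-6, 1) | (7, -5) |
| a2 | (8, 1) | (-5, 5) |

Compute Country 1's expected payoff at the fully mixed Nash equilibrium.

1

First find q, the probability Country 2 plays b1, from Country 1's indifference between a1 and a2: −6q + 7(1−q) = 8q − 5(1−q), giving q = 6/13.
Since Country 1 is indifferent in equilibrium, Country 1's expected payoff equals the payoff from either row against (6/13, 7/13). Using a1: −6(6/13) + 7(7/13) = 1.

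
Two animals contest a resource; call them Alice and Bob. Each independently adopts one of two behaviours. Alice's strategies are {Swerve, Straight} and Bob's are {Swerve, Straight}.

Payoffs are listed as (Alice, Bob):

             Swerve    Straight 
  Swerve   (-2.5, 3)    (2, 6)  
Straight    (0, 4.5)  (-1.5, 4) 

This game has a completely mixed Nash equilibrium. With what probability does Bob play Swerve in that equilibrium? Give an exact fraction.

Let c be the probability that Bob plays Swerve. In a completely mixed equilibrium, Alice must be indifferent between Swerve and Straight.
Alice's expected payoff from Swerve is −2.5c + 2(1−c); from Straight it is −1.5(1−c).
Setting these equal: −4.5c + 2 = 1.5c − 1.5, so c = 7/12.

7/12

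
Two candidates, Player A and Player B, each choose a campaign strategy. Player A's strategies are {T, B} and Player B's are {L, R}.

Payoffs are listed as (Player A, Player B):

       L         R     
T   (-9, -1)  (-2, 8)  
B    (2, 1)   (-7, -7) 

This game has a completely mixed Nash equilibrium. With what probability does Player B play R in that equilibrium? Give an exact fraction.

11/16

Let y be the probability that Player B plays L. In a completely mixed equilibrium, Player A must be indifferent between T and B.
Player A's expected payoff from T is −9y − 2(1−y); from B it is 2y − 7(1−y).
Setting these equal: −7y − 2 = 9y − 7, so y = 5/16.
Therefore Player B plays R with probability 1 − 5/16 = 11/16.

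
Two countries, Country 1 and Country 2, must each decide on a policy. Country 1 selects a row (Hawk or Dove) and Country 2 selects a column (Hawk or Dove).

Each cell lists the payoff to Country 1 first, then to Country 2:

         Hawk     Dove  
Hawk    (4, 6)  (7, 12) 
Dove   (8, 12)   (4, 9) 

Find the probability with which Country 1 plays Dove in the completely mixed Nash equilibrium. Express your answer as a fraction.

Let p be the probability that Country 1 plays Hawk. In a completely mixed equilibrium, Country 2 must be indifferent between Hawk and Dove.
Country 2's expected payoff from Hawk is 6p + 12(1−p); from Dove it is 12p + 9(1−p).
Setting these equal: −6p + 12 = 3p + 9, so p = 1/3.
Therefore Country 1 plays Dove with probability 1 − 1/3 = 2/3.

2/3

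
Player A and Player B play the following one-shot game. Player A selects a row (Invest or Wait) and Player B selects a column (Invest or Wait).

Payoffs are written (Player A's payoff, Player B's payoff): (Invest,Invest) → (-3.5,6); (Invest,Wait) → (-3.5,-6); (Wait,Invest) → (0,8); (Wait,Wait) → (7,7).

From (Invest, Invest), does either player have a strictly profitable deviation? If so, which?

Player A at (Invest, Invest) earns -3.5; deviating to Wait yields 0 — a strict improvement.
Player B earns 6; deviating to Wait yields -6 — not better.
Only Player A has a strictly profitable deviation.

Player A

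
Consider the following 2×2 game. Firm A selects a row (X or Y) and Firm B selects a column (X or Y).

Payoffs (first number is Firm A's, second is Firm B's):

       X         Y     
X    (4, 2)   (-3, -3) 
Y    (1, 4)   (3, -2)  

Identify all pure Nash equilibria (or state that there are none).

(X, X)

(X, X): Firm A gets 4 ≥ 1 from Y, and Firm B gets 2 ≥ -3 from Y — Nash equilibrium.
(X, Y): Firm A prefers Y (3 > -3); Firm B prefers X (2 > -3) — not an equilibrium.
(Y, X): Firm A prefers X (4 > 1) — not an equilibrium.
(Y, Y): Firm B prefers X (4 > -2) — not an equilibrium.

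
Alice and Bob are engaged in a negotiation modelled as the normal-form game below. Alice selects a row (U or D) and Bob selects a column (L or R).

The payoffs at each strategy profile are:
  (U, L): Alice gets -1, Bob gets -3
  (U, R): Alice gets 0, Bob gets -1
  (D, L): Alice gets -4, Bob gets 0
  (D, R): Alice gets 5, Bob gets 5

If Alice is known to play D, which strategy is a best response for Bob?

R

Against D, Bob earns 0 from L and 5 from R.
So R is the best response.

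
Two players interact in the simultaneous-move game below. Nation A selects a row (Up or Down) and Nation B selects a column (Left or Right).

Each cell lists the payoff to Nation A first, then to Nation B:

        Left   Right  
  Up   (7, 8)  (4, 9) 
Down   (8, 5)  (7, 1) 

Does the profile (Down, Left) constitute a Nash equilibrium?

Yes

At (Down, Left), Nation A earns 8; switching to Up would give 7, so Nation A has no profitable deviation.
Nation B earns 5; switching to Right would give 1, so Nation B has no profitable deviation.
Neither player can gain by a unilateral deviation, so this profile is a Nash equilibrium.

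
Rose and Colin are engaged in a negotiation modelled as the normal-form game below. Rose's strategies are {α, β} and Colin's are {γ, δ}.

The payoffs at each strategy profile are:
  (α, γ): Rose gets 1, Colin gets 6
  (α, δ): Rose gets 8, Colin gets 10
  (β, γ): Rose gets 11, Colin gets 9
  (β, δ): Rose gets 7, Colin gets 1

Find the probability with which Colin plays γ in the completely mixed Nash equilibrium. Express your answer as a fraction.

Let y be the probability that Colin plays γ. In a completely mixed equilibrium, Rose must be indifferent between α and β.
Rose's expected payoff from α is y + 8(1−y); from β it is 11y + 7(1−y).
Setting these equal: −7y + 8 = 4y + 7, so y = 1/11.

1/11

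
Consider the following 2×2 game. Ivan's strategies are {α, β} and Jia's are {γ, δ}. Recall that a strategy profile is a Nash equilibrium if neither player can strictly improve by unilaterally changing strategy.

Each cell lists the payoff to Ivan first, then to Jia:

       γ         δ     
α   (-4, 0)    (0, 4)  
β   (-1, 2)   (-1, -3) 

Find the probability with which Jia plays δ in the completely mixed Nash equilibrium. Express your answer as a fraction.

3/4

Let y be the probability that Jia plays γ. In a completely mixed equilibrium, Ivan must be indifferent between α and β.
Ivan's expected payoff from α is −4y; from β it is −y − (1−y).
Setting these equal: −4y = -1, so y = 1/4.
Therefore Jia plays δ with probability 1 − 1/4 = 3/4.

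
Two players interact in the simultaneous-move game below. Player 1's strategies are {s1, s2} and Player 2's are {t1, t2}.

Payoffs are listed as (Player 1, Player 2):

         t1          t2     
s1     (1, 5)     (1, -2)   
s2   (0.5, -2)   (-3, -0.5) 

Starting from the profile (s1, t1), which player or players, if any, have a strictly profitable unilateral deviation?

Neither

Player 1 at (s1, t1) earns 1; deviating to s2 yields 0.5 — not better.
Player 2 earns 5; deviating to t2 yields -2 — not better.
Neither player can strictly improve; the profile is a Nash equilibrium.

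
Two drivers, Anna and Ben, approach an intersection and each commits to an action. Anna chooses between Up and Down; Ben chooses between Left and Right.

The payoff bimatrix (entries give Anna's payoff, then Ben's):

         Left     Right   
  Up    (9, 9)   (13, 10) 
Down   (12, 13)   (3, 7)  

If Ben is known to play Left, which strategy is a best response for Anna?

Against Left, Anna earns 9 from Up and 12 from Down.
So Down is the best response.

Down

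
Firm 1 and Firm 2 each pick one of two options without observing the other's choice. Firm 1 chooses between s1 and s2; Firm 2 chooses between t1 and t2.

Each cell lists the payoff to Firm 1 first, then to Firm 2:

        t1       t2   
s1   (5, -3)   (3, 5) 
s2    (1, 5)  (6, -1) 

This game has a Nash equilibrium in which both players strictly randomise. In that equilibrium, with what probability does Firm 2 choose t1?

3/7

Let c be the probability that Firm 2 plays t1. In a completely mixed equilibrium, Firm 1 must be indifferent between s1 and s2.
Firm 1's expected payoff from s1 is 5c + 3(1−c); from s2 it is c + 6(1−c).
Setting these equal: 2c + 3 = −5c + 6, so c = 3/7.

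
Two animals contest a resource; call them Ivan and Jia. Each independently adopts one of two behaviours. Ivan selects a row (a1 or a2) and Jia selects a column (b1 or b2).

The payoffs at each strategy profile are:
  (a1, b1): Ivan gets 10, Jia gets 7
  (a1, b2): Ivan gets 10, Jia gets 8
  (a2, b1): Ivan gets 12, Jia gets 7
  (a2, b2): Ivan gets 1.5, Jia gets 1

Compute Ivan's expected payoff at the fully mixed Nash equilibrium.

10

First find q, the probability Jia plays b1, from Ivan's indifference between a1 and a2: 10q + 10(1−q) = 12q + 1.5(1−q), giving q = 17/21.
Since Ivan is indifferent in equilibrium, Ivan's expected payoff equals the payoff from either row against (17/21, 4/21). Using a1: 10(17/21) + 10(4/21) = 10.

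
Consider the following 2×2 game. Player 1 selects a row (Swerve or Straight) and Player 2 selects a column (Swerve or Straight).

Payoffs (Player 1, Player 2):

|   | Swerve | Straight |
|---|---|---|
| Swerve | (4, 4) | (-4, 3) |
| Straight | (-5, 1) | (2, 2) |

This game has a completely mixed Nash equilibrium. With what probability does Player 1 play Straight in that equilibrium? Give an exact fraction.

Let p be the probability that Player 1 plays Swerve. In a completely mixed equilibrium, Player 2 must be indifferent between Swerve and Straight.
Player 2's expected payoff from Swerve is 4p + (1−p); from Straight it is 3p + 2(1−p).
Setting these equal: 3p + 1 = p + 2, so p = 1/2.
Therefore Player 1 plays Straight with probability 1 − 1/2 = 1/2.

1/2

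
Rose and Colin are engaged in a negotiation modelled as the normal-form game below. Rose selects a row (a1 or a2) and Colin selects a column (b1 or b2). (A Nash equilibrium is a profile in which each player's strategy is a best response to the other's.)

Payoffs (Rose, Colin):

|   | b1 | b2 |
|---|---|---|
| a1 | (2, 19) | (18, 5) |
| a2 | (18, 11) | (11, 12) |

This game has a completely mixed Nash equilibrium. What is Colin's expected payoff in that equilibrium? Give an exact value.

First find x, the probability Rose plays a1, from Colin's indifference between b1 and b2: 19x + 11(1−x) = 5x + 12(1−x), giving x = 1/15.
Since Colin is indifferent in equilibrium, Colin's expected payoff equals the payoff from either column against (1/15, 14/15). Using b1: 19(1/15) + 11(14/15) = 173/15.

173/15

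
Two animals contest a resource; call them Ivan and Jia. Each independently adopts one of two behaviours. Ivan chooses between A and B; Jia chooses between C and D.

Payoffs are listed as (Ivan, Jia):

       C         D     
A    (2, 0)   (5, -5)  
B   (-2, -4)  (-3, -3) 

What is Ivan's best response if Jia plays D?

A

Against D, Ivan earns 5 from A and -3 from B.
So A is the best response.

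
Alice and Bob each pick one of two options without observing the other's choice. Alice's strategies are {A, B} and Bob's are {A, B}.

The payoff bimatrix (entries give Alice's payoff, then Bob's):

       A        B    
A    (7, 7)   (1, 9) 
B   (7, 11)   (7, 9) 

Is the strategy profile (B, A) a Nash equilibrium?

At (B, A), Alice earns 7; switching to A would give 7, so Alice has no profitable deviation.
Bob earns 11; switching to B would give 9, so Bob has no profitable deviation.
Neither player can gain by a unilateral deviation, so this profile is a Nash equilibrium.

Yes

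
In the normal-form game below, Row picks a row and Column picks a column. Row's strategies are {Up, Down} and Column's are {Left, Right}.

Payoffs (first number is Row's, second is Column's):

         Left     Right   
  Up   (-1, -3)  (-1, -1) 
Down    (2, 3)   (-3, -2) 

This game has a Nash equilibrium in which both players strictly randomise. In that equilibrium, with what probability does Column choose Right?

3/5

Let y be the probability that Column plays Left. In a completely mixed equilibrium, Row must be indifferent between Up and Down.
Row's expected payoff from Up is −y − (1−y); from Down it is 2y − 3(1−y).
Setting these equal: -1 = 5y − 3, so y = 2/5.
Therefore Column plays Right with probability 1 − 2/5 = 3/5.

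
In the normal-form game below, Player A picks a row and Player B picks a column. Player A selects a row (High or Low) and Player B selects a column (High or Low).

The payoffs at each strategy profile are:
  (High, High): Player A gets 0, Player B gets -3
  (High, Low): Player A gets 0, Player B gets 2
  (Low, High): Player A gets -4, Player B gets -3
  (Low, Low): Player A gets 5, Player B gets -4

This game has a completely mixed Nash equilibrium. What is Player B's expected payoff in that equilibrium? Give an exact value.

-3

First find x, the probability Player A plays High, from Player B's indifference between High and Low: −3x − 3(1−x) = 2x − 4(1−x), giving x = 1/6.
Since Player B is indifferent in equilibrium, Player B's expected payoff equals the payoff from either column against (1/6, 5/6). Using High: −3(1/6) − 3(5/6) = -3.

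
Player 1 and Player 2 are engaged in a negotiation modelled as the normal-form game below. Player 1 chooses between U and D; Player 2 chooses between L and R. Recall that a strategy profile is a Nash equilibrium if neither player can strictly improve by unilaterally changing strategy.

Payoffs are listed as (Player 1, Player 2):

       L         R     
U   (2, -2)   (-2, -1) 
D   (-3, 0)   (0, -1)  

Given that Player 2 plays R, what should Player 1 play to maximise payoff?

Against R, Player 1 earns -2 from U and 0 from D.
So D is the best response.

D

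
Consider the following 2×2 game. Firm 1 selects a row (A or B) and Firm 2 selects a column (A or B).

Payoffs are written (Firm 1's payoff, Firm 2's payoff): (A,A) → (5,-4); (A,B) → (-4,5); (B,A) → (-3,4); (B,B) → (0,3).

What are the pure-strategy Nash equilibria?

(A, A): Firm 2 prefers B (5 > -4) — not an equilibrium.
(A, B): Firm 1 prefers B (0 > -4) — not an equilibrium.
(B, A): Firm 1 prefers A (5 > -3) — not an equilibrium.
(B, B): Firm 2 prefers A (4 > 3) — not an equilibrium.

none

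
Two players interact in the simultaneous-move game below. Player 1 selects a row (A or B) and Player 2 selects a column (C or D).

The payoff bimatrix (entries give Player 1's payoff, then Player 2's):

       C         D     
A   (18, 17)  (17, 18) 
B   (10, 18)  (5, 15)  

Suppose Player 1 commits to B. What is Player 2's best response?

Against B, Player 2 earns 18 from C and 15 from D.
So C is the best response.

C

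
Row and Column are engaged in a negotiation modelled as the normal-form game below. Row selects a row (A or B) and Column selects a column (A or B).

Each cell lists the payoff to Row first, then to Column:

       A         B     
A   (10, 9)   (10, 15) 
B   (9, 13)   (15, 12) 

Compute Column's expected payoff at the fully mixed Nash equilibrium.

87/7

First find p, the probability Row plays A, from Column's indifference between A and B: 9p + 13(1−p) = 15p + 12(1−p), giving p = 1/7.
Since Column is indifferent in equilibrium, Column's expected payoff equals the payoff from either column against (1/7, 6/7). Using A: 9(1/7) + 13(6/7) = 87/7.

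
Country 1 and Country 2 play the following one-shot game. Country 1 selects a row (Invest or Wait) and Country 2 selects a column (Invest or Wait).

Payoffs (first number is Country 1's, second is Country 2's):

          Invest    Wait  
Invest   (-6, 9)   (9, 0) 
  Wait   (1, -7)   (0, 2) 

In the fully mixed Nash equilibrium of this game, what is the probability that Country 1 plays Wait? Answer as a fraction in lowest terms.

Let r be the probability that Country 1 plays Invest. In a completely mixed equilibrium, Country 2 must be indifferent between Invest and Wait.
Country 2's expected payoff from Invest is 9r − 7(1−r); from Wait it is 2(1−r).
Setting these equal: 16r − 7 = −2r + 2, so r = 1/2.
Therefore Country 1 plays Wait with probability 1 − 1/2 = 1/2.

1/2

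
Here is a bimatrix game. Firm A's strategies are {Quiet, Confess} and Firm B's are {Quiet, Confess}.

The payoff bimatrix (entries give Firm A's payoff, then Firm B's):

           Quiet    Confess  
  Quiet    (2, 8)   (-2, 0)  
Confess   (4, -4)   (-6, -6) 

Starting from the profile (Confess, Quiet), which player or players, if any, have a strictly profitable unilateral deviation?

Firm A at (Confess, Quiet) earns 4; deviating to Quiet yields 2 — not better.
Firm B earns -4; deviating to Confess yields -6 — not better.
Neither player can strictly improve; the profile is a Nash equilibrium.

Neither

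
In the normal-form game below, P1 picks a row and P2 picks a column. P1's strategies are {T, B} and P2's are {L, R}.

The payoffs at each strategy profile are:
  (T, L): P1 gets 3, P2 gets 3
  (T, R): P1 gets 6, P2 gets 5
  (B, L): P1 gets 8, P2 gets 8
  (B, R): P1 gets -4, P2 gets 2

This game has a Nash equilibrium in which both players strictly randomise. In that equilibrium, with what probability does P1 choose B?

Let x be the probability that P1 plays T. In a completely mixed equilibrium, P2 must be indifferent between L and R.
P2's expected payoff from L is 3x + 8(1−x); from R it is 5x + 2(1−x).
Setting these equal: −5x + 8 = 3x + 2, so x = 3/4.
Therefore P1 plays B with probability 1 − 3/4 = 1/4.

1/4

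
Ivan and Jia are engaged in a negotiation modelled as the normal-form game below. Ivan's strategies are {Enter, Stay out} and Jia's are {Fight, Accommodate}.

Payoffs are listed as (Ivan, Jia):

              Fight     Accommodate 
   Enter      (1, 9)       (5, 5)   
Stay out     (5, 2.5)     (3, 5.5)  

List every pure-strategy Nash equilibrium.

none

(Enter, Fight): Ivan prefers Stay out (5 > 1) — not an equilibrium.
(Enter, Accommodate): Jia prefers Fight (9 > 5) — not an equilibrium.
(Stay out, Fight): Jia prefers Accommodate (5.5 > 2.5) — not an equilibrium.
(Stay out, Accommodate): Ivan prefers Enter (5 > 3) — not an equilibrium.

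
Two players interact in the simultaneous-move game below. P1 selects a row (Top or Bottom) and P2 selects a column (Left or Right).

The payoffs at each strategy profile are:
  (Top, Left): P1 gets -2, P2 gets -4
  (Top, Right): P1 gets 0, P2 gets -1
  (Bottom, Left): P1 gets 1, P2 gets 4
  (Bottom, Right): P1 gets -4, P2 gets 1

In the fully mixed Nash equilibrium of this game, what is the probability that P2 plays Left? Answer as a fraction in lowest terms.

4/7

Let c be the probability that P2 plays Left. In a completely mixed equilibrium, P1 must be indifferent between Top and Bottom.
P1's expected payoff from Top is −2c; from Bottom it is c − 4(1−c).
Setting these equal: −2c = 5c − 4, so c = 4/7.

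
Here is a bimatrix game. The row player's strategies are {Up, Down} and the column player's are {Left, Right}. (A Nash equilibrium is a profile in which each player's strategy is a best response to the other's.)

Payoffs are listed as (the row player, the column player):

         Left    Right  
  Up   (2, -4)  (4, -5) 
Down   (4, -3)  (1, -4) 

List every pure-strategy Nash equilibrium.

(Up, Left): the row player prefers Down (4 > 2) — not an equilibrium.
(Up, Right): the column player prefers Left (-4 > -5) — not an equilibrium.
(Down, Left): the row player gets 4 ≥ 2 from Up, and the column player gets -3 ≥ -4 from Right — Nash equilibrium.
(Down, Right): the row player prefers Up (4 > 1); the column player prefers Left (-3 > -4) — not an equilibrium.

(Down, Left)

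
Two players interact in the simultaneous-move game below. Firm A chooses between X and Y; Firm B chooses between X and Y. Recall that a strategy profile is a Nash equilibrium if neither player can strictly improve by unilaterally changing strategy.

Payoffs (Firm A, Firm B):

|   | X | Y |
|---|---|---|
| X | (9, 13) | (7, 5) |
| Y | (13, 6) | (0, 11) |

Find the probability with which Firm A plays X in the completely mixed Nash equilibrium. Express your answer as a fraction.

5/13

Let x be the probability that Firm A plays X. In a completely mixed equilibrium, Firm B must be indifferent between X and Y.
Firm B's expected payoff from X is 13x + 6(1−x); from Y it is 5x + 11(1−x).
Setting these equal: 7x + 6 = −6x + 11, so x = 5/13.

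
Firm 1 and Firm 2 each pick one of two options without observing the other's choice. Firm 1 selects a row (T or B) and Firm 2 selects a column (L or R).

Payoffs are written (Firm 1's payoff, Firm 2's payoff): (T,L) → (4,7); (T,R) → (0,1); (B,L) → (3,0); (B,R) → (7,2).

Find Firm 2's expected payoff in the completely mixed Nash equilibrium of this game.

7/4

First find x, the probability Firm 1 plays T, from Firm 2's indifference between L and R: 7x = x + 2(1−x), giving x = 1/4.
Since Firm 2 is indifferent in equilibrium, Firm 2's expected payoff equals the payoff from either column against (1/4, 3/4). Using L: 7(1/4) = 7/4.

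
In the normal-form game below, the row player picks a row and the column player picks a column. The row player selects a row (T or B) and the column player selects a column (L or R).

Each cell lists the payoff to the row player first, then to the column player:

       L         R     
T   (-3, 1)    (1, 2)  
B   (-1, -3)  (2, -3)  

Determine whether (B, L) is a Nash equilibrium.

Yes

At (B, L), the row player earns -1; switching to T would give -3, so the row player has no profitable deviation.
The column player earns -3; switching to R would give -3, so the column player has no profitable deviation.
Neither player can gain by a unilateral deviation, so this profile is a Nash equilibrium.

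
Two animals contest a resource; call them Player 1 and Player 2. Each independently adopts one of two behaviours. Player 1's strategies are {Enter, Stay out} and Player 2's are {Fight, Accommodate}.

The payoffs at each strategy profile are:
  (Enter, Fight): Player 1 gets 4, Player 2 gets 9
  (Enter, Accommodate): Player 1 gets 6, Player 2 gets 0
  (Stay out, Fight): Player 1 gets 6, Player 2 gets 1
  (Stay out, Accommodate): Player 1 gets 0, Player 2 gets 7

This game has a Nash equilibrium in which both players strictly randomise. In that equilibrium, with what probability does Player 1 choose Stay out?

3/5

Let p be the probability that Player 1 plays Enter. In a completely mixed equilibrium, Player 2 must be indifferent between Fight and Accommodate.
Player 2's expected payoff from Fight is 9p + (1−p); from Accommodate it is 7(1−p).
Setting these equal: 8p + 1 = −7p + 7, so p = 2/5.
Therefore Player 1 plays Stay out with probability 1 − 2/5 = 3/5.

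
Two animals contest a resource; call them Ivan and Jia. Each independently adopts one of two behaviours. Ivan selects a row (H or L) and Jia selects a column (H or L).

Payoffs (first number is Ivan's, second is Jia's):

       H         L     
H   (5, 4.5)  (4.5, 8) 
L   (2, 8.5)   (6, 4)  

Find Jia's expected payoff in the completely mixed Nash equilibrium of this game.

25/4

First find x, the probability Ivan plays H, from Jia's indifference between H and L: 4.5x + 8.5(1−x) = 8x + 4(1−x), giving x = 9/16.
Since Jia is indifferent in equilibrium, Jia's expected payoff equals the payoff from either column against (9/16, 7/16). Using H: 4.5(9/16) + 8.5(7/16) = 25/4.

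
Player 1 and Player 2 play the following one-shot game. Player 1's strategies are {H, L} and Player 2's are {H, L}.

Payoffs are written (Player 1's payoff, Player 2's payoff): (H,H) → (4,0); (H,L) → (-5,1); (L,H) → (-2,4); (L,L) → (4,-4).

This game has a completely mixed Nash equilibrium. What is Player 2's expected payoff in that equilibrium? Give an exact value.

4/9

First find p, the probability Player 1 plays H, from Player 2's indifference between H and L: 4(1−p) = p − 4(1−p), giving p = 8/9.
Since Player 2 is indifferent in equilibrium, Player 2's expected payoff equals the payoff from either column against (8/9, 1/9). Using H: 4(1/9) = 4/9.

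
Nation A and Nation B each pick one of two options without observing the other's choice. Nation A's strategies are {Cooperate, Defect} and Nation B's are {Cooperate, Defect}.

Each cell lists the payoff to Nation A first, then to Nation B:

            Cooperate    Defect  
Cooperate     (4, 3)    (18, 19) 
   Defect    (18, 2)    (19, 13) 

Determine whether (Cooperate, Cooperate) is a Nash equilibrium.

No

At (Cooperate, Cooperate), Nation A earns 4; switching to Defect would give 18, so Nation A would deviate.
Nation B earns 3; switching to Defect would give 19, so Nation B would deviate.
Since at least one player can profitably deviate, this is not a Nash equilibrium.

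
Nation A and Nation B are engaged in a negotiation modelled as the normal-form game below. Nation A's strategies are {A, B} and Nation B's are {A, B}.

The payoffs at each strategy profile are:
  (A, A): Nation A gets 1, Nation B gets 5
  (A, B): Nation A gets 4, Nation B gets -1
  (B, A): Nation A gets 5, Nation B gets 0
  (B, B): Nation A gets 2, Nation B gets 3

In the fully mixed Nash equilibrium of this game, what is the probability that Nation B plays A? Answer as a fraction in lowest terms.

1/3

Let q be the probability that Nation B plays A. In a completely mixed equilibrium, Nation A must be indifferent between A and B.
Nation A's expected payoff from A is q + 4(1−q); from B it is 5q + 2(1−q).
Setting these equal: −3q + 4 = 3q + 2, so q = 1/3.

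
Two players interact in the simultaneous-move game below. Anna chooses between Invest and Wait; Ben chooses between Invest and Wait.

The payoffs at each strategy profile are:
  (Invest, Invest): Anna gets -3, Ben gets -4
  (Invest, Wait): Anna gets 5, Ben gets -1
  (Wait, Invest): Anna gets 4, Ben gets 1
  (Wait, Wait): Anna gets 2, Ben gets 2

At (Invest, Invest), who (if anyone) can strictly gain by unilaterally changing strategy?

Anna at (Invest, Invest) earns -3; deviating to Wait yields 4 — a strict improvement.
Ben earns -4; deviating to Wait yields -1 — a strict improvement.
Both Anna and Ben have strictly profitable deviations.

Both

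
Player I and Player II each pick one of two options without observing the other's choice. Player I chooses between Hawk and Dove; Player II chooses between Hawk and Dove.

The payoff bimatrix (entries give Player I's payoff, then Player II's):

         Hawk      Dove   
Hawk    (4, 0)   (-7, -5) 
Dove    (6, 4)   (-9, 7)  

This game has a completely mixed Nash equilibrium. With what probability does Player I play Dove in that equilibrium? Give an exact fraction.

5/8

Let p be the probability that Player I plays Hawk. In a completely mixed equilibrium, Player II must be indifferent between Hawk and Dove.
Player II's expected payoff from Hawk is 4(1−p); from Dove it is −5p + 7(1−p).
Setting these equal: −4p + 4 = −12p + 7, so p = 3/8.
Therefore Player I plays Dove with probability 1 − 3/8 = 5/8.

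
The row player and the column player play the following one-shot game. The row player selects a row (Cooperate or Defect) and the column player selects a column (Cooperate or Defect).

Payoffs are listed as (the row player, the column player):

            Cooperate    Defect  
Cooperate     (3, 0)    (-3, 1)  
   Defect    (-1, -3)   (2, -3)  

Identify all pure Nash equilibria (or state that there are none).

(Defect, Defect)

(Cooperate, Cooperate): the column player prefers Defect (1 > 0) — not an equilibrium.
(Cooperate, Defect): the row player prefers Defect (2 > -3) — not an equilibrium.
(Defect, Cooperate): the row player prefers Cooperate (3 > -1) — not an equilibrium.
(Defect, Defect): the row player gets 2 ≥ -3 from Cooperate, and the column player gets -3 ≥ -3 from Cooperate — Nash equilibrium.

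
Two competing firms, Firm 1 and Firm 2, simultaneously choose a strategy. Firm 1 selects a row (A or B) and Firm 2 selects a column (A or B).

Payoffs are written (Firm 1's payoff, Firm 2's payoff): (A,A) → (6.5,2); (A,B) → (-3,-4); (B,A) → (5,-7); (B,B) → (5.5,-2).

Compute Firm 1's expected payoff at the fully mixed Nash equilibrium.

203/40

First find q, the probability Firm 2 plays A, from Firm 1's indifference between A and B: 6.5q − 3(1−q) = 5q + 5.5(1−q), giving q = 17/20.
Since Firm 1 is indifferent in equilibrium, Firm 1's expected payoff equals the payoff from either row against (17/20, 3/20). Using A: 6.5(17/20) − 3(3/20) = 203/40.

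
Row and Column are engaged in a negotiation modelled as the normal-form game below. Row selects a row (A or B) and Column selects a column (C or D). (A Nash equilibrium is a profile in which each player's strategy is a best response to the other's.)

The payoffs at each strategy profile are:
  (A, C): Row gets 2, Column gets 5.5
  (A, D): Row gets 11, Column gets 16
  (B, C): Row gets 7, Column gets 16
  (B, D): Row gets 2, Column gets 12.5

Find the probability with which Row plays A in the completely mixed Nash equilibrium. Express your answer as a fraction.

1/4

Let p be the probability that Row plays A. In a completely mixed equilibrium, Column must be indifferent between C and D.
Column's expected payoff from C is 5.5p + 16(1−p); from D it is 16p + 12.5(1−p).
Setting these equal: −10.5p + 16 = 3.5p + 12.5, so p = 1/4.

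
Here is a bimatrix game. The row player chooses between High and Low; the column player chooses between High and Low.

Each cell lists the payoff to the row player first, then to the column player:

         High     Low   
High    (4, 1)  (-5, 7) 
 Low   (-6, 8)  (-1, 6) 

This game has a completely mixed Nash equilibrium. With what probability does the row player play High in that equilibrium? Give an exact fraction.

Let p be the probability that the row player plays High. In a completely mixed equilibrium, the column player must be indifferent between High and Low.
The column player's expected payoff from High is p + 8(1−p); from Low it is 7p + 6(1−p).
Setting these equal: −7p + 8 = p + 6, so p = 1/4.

1/4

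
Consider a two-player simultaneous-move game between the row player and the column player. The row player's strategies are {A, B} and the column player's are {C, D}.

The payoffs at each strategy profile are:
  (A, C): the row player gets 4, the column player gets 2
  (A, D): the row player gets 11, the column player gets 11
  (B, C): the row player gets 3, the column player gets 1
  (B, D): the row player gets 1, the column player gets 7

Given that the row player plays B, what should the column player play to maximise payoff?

D

Against B, the column player earns 1 from C and 7 from D.
So D is the best response.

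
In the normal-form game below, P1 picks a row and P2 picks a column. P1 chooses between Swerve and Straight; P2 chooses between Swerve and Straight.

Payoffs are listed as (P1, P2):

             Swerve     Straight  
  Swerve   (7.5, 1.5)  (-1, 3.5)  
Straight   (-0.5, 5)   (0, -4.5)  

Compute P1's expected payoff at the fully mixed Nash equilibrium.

First find y, the probability P2 plays Swerve, from P1's indifference between Swerve and Straight: 7.5y − (1−y) = −0.5y, giving y = 1/9.
Since P1 is indifferent in equilibrium, P1's expected payoff equals the payoff from either row against (1/9, 8/9). Using Swerve: 7.5(1/9) − (8/9) = -1/18.

-1/18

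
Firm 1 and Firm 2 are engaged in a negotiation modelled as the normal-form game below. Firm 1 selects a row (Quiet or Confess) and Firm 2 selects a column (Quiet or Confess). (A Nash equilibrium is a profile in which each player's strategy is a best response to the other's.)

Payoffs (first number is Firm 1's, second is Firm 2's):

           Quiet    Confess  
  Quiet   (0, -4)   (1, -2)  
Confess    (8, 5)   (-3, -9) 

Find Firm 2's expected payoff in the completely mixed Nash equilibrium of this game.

First find x, the probability Firm 1 plays Quiet, from Firm 2's indifference between Quiet and Confess: −4x + 5(1−x) = −2x − 9(1−x), giving x = 7/8.
Since Firm 2 is indifferent in equilibrium, Firm 2's expected payoff equals the payoff from either column against (7/8, 1/8). Using Quiet: −4(7/8) + 5(1/8) = -23/8.

-23/8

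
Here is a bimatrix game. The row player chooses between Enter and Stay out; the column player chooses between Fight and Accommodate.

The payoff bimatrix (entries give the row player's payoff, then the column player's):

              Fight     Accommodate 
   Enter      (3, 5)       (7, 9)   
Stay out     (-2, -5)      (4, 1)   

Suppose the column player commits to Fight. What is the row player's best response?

Enter

Against Fight, the row player earns 3 from Enter and -2 from Stay out.
So Enter is the best response.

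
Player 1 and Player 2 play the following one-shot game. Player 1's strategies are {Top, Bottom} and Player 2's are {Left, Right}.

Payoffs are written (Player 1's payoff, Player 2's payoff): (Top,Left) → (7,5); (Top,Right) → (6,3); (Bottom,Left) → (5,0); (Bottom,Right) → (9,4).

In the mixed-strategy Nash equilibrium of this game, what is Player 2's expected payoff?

First find x, the probability Player 1 plays Top, from Player 2's indifference between Left and Right: 5x = 3x + 4(1−x), giving x = 2/3.
Since Player 2 is indifferent in equilibrium, Player 2's expected payoff equals the payoff from either column against (2/3, 1/3). Using Left: 5(2/3) = 10/3.

10/3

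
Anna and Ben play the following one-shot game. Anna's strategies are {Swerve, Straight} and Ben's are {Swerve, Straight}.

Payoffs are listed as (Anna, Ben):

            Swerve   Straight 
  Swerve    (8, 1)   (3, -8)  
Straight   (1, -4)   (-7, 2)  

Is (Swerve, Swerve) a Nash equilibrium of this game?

Yes

At (Swerve, Swerve), Anna earns 8; switching to Straight would give 1, so Anna has no profitable deviation.
Ben earns 1; switching to Straight would give -8, so Ben has no profitable deviation.
Neither player can gain by a unilateral deviation, so this profile is a Nash equilibrium.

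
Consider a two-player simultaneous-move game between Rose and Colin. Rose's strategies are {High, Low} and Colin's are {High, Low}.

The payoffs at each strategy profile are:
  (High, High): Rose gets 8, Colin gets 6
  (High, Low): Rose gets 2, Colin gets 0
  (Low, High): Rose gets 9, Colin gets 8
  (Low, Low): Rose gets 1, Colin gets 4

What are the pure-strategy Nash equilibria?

(High, High): Rose prefers Low (9 > 8) — not an equilibrium.
(High, Low): Colin prefers High (6 > 0) — not an equilibrium.
(Low, High): Rose gets 9 ≥ 8 from High, and Colin gets 8 ≥ 4 from Low — Nash equilibrium.
(Low, Low): Rose prefers High (2 > 1); Colin prefers High (8 > 4) — not an equilibrium.

(Low, High)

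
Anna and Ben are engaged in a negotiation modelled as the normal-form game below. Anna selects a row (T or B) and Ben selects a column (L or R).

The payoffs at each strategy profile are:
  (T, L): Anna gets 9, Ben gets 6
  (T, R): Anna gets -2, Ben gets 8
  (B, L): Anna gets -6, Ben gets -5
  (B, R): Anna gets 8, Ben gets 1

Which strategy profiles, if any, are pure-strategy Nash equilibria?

(B, R)

(T, L): Ben prefers R (8 > 6) — not an equilibrium.
(T, R): Anna prefers B (8 > -2) — not an equilibrium.
(B, L): Anna prefers T (9 > -6); Ben prefers R (1 > -5) — not an equilibrium.
(B, R): Anna gets 8 ≥ -2 from T, and Ben gets 1 ≥ -5 from L — Nash equilibrium.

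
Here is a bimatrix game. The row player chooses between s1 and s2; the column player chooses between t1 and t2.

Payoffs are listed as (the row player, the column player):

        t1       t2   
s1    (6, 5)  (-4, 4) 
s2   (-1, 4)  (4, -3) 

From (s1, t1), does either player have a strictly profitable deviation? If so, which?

The row player at (s1, t1) earns 6; deviating to s2 yields -1 — not better.
The column player earns 5; deviating to t2 yields 4 — not better.
Neither player can strictly improve; the profile is a Nash equilibrium.

Neither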